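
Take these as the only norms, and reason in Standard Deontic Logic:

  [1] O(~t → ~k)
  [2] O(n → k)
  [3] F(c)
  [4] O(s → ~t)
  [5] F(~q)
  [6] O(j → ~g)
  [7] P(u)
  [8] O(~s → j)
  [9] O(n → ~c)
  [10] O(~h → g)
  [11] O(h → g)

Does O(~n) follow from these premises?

By case analysis on h: premise 11 gives O(h → g) and premise 10 gives O(~h → g), so O(g) either way.
Premise 6 is O(j → ~g); contrapositively O(g → ~j). Since O(g) holds, K gives O(~j).
Premise 8, O(~s → j), contraposes to O(~j → s); with O(~j) we get O(s).
With premise 4, O(s → ~t), the K-axiom yields O(~t).
With premise 1, O(~t → ~k), the K-axiom yields O(~k).
Premise 2 is O(n → k); contrapositively O(~k → ~n). Since O(~k) holds, K gives O(~n).
Premises 3, 5, 7, 9 do not contribute to this derivation.
So O(~n) follows.

Yes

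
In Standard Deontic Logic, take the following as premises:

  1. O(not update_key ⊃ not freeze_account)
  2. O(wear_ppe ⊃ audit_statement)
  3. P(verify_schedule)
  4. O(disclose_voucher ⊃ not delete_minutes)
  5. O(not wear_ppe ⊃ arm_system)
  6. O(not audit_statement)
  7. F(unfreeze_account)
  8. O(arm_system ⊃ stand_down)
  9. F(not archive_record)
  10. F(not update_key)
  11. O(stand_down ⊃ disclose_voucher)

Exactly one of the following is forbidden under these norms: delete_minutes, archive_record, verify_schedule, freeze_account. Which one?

From premise 6 we have O(not audit_statement).
The contrapositive of premise 2 (O(wear_ppe ⊃ audit_statement)) is O(not audit_statement ⊃ not wear_ppe), and O(not audit_statement) is already established, so O(not wear_ppe).
Premise 5 is O(not wear_ppe ⊃ arm_system); since O(not wear_ppe), deontic closure gives O(arm_system).
From O(arm_system) and premise 8, O(arm_system ⊃ stand_down), we obtain O(stand_down).
With premise 11, O(stand_down ⊃ disclose_voucher), the K-axiom yields O(disclose_voucher).
With premise 4, O(disclose_voucher ⊃ not delete_minutes), the K-axiom yields O(not delete_minutes).
So O(not delete_minutes) holds, i.e. delete_minutes is forbidden. None of the other listed options is forbidden under the premises.

delete_minutes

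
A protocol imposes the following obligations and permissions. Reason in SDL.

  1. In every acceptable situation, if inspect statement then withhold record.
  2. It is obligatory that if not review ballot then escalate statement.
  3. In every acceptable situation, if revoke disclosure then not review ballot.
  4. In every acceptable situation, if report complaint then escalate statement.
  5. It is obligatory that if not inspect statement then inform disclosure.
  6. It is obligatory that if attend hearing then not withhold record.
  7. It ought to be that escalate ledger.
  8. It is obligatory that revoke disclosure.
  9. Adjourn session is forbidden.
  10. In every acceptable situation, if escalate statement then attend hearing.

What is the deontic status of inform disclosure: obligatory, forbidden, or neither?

Premise 8 gives O(revoke_disclosure).
From O(revoke_disclosure) and premise 3, O(revoke_disclosure → ¬review_ballot), we obtain O(¬review_ballot).
Applying K to premise 2 (O(¬review_ballot → escalate_statement)) and O(¬review_ballot) yields O(escalate_statement).
Applying K to premise 10 (O(escalate_statement → attend_hearing)) and O(escalate_statement) yields O(attend_hearing).
From O(attend_hearing) and premise 6, O(attend_hearing → ¬withhold_record), we obtain O(¬withhold_record).
Premise 1 is O(inspect_statement → withhold_record); contrapositively O(¬withhold_record → ¬inspect_statement). Since O(¬withhold_record) holds, K gives O(¬inspect_statement).
Applying K to premise 5 (O(¬inspect_statement → inform_disclosure)) and O(¬inspect_statement) yields O(inform_disclosure).
Premises 4, 7, 9 do not contribute to this derivation.
Hence inform_disclosure is obligatory.

Obligatory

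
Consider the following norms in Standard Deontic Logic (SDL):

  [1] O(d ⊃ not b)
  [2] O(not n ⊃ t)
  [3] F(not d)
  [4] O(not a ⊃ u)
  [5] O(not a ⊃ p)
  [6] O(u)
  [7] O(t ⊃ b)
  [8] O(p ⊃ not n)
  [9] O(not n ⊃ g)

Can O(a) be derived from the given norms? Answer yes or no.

F(not d) at premise 3 means O(d).
From O(d) and premise 1, O(d ⊃ not b), we obtain O(not b).
The contrapositive of premise 7 (O(t ⊃ b)) is O(not b ⊃ not t), and O(not b) is already established, so O(not t).
Premise 2, O(not n ⊃ t), contraposes to O(not t ⊃ n); with O(not t) we get O(n).
The contrapositive of premise 8 (O(p ⊃ not n)) is O(n ⊃ not p), and O(n) is already established, so O(not p).
Premise 5 is O(not a ⊃ p); contrapositively O(not p ⊃ a). Since O(not p) holds, K gives O(a).
Premises 4, 6, 9 do not contribute to this derivation.
So O(a) follows.

Yes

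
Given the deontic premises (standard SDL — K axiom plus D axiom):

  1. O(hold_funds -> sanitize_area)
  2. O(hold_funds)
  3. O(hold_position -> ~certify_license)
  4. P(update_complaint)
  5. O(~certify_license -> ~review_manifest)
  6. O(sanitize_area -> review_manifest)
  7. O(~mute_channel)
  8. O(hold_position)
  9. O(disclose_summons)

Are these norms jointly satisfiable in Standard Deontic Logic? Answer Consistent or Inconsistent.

From premise 2 we have O(hold_funds).
With premise 1, O(hold_funds -> sanitize_area), the K-axiom yields O(sanitize_area).
With premise 6, O(sanitize_area -> review_manifest), the K-axiom yields O(review_manifest).
The contrapositive of premise 5 (O(~certify_license -> ~review_manifest)) is O(review_manifest -> certify_license), and O(review_manifest) is already established, so O(certify_license).
Premise 3 is O(hold_position -> ~certify_license); contrapositively O(certify_license -> ~hold_position). Since O(certify_license) holds, K gives O(~hold_position).
However, premise 8 gives O(hold_position).
We now have both O(~hold_position) and O(hold_position) — hold_position is simultaneously obligatory and forbidden, violating the D-axiom.

Inconsistent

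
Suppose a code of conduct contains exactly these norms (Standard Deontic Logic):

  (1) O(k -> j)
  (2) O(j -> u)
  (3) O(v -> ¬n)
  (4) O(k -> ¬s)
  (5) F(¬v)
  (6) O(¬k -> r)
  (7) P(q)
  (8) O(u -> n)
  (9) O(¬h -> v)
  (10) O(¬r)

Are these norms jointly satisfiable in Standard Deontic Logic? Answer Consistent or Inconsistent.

F(¬v) at premise 5 means O(v).
With premise 3, O(v -> ¬n), the K-axiom yields O(¬n).
Premise 8 is O(u -> n); contrapositively O(¬n -> ¬u). Since O(¬n) holds, K gives O(¬u).
The contrapositive of premise 2 (O(j -> u)) is O(¬u -> ¬j), and O(¬u) is already established, so O(¬j).
The contrapositive of premise 1 (O(k -> j)) is O(¬j -> ¬k), and O(¬j) is already established, so O(¬k).
Applying K to premise 6 (O(¬k -> r)) and O(¬k) yields O(r).
However, premise 10 gives O(¬r).
We now have both O(r) and O(¬r) — r is simultaneously obligatory and forbidden, violating the D-axiom.

Inconsistent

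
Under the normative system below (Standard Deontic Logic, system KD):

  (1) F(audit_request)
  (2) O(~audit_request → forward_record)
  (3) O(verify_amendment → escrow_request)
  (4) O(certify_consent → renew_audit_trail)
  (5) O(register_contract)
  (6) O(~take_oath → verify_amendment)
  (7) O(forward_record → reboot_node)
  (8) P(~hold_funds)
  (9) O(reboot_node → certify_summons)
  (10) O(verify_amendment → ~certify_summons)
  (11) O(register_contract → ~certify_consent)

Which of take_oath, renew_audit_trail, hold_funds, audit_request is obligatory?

Premise 1, F(audit_request), is equivalent to O(~audit_request).
With premise 2, O(~audit_request → forward_record), the K-axiom yields O(forward_record).
Premise 7 is O(forward_record → reboot_node); since O(forward_record), deontic closure gives O(reboot_node).
From O(reboot_node) and premise 9, O(reboot_node → certify_summons), we obtain O(certify_summons).
Premise 10 is O(verify_amendment → ~certify_summons); contrapositively O(certify_summons → ~verify_amendment). Since O(certify_summons) holds, K gives O(~verify_amendment).
Premise 6, O(~take_oath → verify_amendment), contraposes to O(~verify_amendment → take_oath); with O(~verify_amendment) we get O(take_oath).
So O(take_oath) holds — take_oath is obligatory. None of the other listed options is made obligatory by any chain of premises.

take_oath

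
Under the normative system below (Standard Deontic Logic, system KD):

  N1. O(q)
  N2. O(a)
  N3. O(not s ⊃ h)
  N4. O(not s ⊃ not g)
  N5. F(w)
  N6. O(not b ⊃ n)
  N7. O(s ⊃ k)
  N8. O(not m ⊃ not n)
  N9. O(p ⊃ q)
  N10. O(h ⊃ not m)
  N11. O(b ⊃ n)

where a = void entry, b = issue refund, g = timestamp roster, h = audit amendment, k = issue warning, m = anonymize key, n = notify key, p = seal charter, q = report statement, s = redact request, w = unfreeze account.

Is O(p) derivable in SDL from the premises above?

No

Premise 9 is O(p ⊃ q); even if O(q) held, inferring O(p) would be affirming the consequent — invalid.
No other premise forces O(p). An ideal world satisfying every premise can still have p false, so O(p) is not derivable.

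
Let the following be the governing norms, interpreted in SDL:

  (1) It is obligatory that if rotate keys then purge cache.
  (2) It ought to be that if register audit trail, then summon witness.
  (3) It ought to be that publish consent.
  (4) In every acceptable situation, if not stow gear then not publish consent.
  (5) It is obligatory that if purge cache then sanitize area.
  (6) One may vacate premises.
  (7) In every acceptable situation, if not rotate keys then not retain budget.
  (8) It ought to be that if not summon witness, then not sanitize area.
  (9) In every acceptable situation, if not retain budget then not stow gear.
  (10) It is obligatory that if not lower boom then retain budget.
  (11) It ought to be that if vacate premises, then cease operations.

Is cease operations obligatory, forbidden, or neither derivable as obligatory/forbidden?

Premise 11 is O(vacate_premises → cease_operations), but O(vacate_premises) is not derivable from the premises (the permission P(vacate_premises) asserts only ¬O(¬vacate_premises), not O(vacate_premises)), so it does not yield O(cease_operations).
No premise or chain of K-axiom applications forces O(cease_operations), and none forces O(¬cease_operations). So cease_operations is neither obligatory nor forbidden under these norms.

Neither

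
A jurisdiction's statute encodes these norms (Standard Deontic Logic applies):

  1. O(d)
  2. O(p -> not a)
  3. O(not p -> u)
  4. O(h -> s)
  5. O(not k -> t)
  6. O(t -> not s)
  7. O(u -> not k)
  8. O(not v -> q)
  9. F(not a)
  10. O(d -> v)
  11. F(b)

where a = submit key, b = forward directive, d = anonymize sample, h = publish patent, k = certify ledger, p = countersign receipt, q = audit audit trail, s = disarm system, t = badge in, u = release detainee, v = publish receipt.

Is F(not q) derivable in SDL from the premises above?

No

Premise 8 is O(not v -> q), but O(not v) is not derivable from the premises, so it does not yield O(q).
No other premise forces O(q). An ideal world satisfying every premise can still have not q true, so F(not q) is not derivable.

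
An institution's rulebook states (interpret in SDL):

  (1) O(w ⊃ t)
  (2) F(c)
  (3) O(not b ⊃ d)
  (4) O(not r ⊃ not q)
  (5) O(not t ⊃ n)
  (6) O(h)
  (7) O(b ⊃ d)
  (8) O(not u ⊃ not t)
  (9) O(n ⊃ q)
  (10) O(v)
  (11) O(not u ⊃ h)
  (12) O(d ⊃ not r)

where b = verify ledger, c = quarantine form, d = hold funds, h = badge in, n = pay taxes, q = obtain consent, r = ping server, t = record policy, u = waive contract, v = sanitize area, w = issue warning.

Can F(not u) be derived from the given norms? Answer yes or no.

Premises 7 and 3 are O(b ⊃ d) and O(not b ⊃ d); every ideal world satisfies b or not b, so in either case d holds — hence O(d).
With premise 12, O(d ⊃ not r), the K-axiom yields O(not r).
Applying K to premise 4 (O(not r ⊃ not q)) and O(not r) yields O(not q).
Premise 9, O(n ⊃ q), contraposes to O(not q ⊃ not n); with O(not q) we get O(not n).
Premise 5, O(not t ⊃ n), contraposes to O(not n ⊃ t); with O(not n) we get O(t).
Premise 8 is O(not u ⊃ not t); contrapositively O(t ⊃ u). Since O(t) holds, K gives O(u).
Premises 1, 2, 6, 10, 11 do not contribute to this derivation.
So O(u) holds, i.e. F(not u). The claim follows.

Yes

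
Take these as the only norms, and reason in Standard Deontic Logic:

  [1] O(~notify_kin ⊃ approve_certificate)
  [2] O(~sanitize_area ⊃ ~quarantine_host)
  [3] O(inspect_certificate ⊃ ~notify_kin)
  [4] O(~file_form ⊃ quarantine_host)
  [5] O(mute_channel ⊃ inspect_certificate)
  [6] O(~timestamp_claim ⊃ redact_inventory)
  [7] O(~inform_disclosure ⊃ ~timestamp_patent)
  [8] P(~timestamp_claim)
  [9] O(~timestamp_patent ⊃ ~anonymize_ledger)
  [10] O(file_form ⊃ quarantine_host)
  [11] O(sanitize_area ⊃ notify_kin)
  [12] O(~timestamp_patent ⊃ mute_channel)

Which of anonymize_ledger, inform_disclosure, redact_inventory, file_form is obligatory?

Premises 10 and 4 cover both cases: O(file_form ⊃ quarantine_host) and O(~file_form ⊃ quarantine_host). Since file_form ∨ ~file_form is a tautology, O(quarantine_host) follows.
Premise 2, O(~sanitize_area ⊃ ~quarantine_host), contraposes to O(quarantine_host ⊃ sanitize_area); with O(quarantine_host) we get O(sanitize_area).
With premise 11, O(sanitize_area ⊃ notify_kin), the K-axiom yields O(notify_kin).
Premise 3, O(inspect_certificate ⊃ ~notify_kin), contraposes to O(notify_kin ⊃ ~inspect_certificate); with O(notify_kin) we get O(~inspect_certificate).
The contrapositive of premise 5 (O(mute_channel ⊃ inspect_certificate)) is O(~inspect_certificate ⊃ ~mute_channel), and O(~inspect_certificate) is already established, so O(~mute_channel).
The contrapositive of premise 12 (O(~timestamp_patent ⊃ mute_channel)) is O(~mute_channel ⊃ timestamp_patent), and O(~mute_channel) is already established, so O(timestamp_patent).
Premise 7 is O(~inform_disclosure ⊃ ~timestamp_patent); contrapositively O(timestamp_patent ⊃ inform_disclosure). Since O(timestamp_patent) holds, K gives O(inform_disclosure).
So O(inform_disclosure) holds — inform_disclosure is obligatory. None of the other listed options is made obligatory by any chain of premises.

inform_disclosure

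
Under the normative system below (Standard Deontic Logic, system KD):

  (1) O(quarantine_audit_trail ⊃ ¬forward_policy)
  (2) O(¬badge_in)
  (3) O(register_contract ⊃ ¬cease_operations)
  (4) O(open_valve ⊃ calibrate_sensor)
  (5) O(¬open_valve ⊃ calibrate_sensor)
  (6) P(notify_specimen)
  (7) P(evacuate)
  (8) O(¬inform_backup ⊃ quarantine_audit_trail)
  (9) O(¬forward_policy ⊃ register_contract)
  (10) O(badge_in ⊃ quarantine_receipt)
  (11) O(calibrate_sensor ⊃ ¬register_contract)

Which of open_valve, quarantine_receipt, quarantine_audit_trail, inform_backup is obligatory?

inform_backup

Premises 5 and 4 are O(¬open_valve ⊃ calibrate_sensor) and O(open_valve ⊃ calibrate_sensor); every ideal world satisfies ¬open_valve or open_valve, so in either case calibrate_sensor holds — hence O(calibrate_sensor).
With premise 11, O(calibrate_sensor ⊃ ¬register_contract), the K-axiom yields O(¬register_contract).
Premise 9 is O(¬forward_policy ⊃ register_contract); contrapositively O(¬register_contract ⊃ forward_policy). Since O(¬register_contract) holds, K gives O(forward_policy).
The contrapositive of premise 1 (O(quarantine_audit_trail ⊃ ¬forward_policy)) is O(forward_policy ⊃ ¬quarantine_audit_trail), and O(forward_policy) is already established, so O(¬quarantine_audit_trail).
The contrapositive of premise 8 (O(¬inform_backup ⊃ quarantine_audit_trail)) is O(¬quarantine_audit_trail ⊃ inform_backup), and O(¬quarantine_audit_trail) is already established, so O(inform_backup).
So O(inform_backup) holds — inform_backup is obligatory. None of the other listed options is made obligatory by any chain of premises.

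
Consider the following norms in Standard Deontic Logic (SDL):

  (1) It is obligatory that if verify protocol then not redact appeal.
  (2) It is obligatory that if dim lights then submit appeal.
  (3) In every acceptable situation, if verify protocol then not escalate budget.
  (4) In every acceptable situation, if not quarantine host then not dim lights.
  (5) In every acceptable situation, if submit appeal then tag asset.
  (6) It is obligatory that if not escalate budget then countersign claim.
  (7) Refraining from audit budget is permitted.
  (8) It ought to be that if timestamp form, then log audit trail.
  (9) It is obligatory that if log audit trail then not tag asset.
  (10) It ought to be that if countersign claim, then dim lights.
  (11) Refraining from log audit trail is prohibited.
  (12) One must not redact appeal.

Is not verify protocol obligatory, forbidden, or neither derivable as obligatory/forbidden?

Obligatory

Premise 11 is F(¬log_audit_trail), i.e. O(log_audit_trail).
Premise 9 is O(log_audit_trail → ¬tag_asset); since O(log_audit_trail), deontic closure gives O(¬tag_asset).
The contrapositive of premise 5 (O(submit_appeal → tag_asset)) is O(¬tag_asset → ¬submit_appeal), and O(¬tag_asset) is already established, so O(¬submit_appeal).
The contrapositive of premise 2 (O(dim_lights → submit_appeal)) is O(¬submit_appeal → ¬dim_lights), and O(¬submit_appeal) is already established, so O(¬dim_lights).
Premise 10, O(countersign_claim → dim_lights), contraposes to O(¬dim_lights → ¬countersign_claim); with O(¬dim_lights) we get O(¬countersign_claim).
The contrapositive of premise 6 (O(¬escalate_budget → countersign_claim)) is O(¬countersign_claim → escalate_budget), and O(¬countersign_claim) is already established, so O(escalate_budget).
The contrapositive of premise 3 (O(verify_protocol → ¬escalate_budget)) is O(escalate_budget → ¬verify_protocol), and O(escalate_budget) is already established, so O(¬verify_protocol).
Premises 1, 4, 7, 8, 12 do not contribute to this derivation.
Hence ¬verify_protocol is obligatory.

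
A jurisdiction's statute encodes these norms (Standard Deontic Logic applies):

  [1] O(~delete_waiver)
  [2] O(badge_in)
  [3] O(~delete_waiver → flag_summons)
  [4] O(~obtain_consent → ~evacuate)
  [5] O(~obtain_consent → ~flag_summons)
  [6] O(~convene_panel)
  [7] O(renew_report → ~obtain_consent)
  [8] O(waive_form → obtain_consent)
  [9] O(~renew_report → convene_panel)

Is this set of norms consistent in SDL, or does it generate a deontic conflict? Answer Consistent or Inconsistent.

Inconsistent

Premise 1 gives O(~delete_waiver).
Applying K to premise 3 (O(~delete_waiver → flag_summons)) and O(~delete_waiver) yields O(flag_summons).
Premise 5, O(~obtain_consent → ~flag_summons), contraposes to O(flag_summons → obtain_consent); with O(flag_summons) we get O(obtain_consent).
The contrapositive of premise 7 (O(renew_report → ~obtain_consent)) is O(obtain_consent → ~renew_report), and O(obtain_consent) is already established, so O(~renew_report).
From O(~renew_report) and premise 9, O(~renew_report → convene_panel), we obtain O(convene_panel).
Yet premise 6 states O(~convene_panel).
We now have both O(convene_panel) and O(~convene_panel) — convene_panel is simultaneously obligatory and forbidden, violating the D-axiom.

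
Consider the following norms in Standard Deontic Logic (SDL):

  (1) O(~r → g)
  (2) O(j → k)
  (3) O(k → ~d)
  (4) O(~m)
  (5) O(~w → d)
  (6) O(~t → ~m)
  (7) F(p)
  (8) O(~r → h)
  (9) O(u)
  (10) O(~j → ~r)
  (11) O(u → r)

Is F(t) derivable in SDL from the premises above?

Premise 6 is O(~t → ~m); even if O(~m) held, inferring O(~t) would be affirming the consequent — invalid.
No other premise forces O(~t). An ideal world satisfying every premise can still have t true, so F(t) is not derivable.

No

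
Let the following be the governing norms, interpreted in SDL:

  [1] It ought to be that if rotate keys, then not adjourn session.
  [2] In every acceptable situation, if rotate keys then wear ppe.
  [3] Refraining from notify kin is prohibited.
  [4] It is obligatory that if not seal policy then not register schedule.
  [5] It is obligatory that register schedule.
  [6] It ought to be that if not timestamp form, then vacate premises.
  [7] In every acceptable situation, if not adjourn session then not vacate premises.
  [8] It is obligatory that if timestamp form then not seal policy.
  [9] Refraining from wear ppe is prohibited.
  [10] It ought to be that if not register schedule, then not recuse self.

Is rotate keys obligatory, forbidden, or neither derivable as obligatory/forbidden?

Forbidden

Premise 5 gives O(register_schedule).
Premise 4 is O(¬seal_policy → ¬register_schedule); contrapositively O(register_schedule → seal_policy). Since O(register_schedule) holds, K gives O(seal_policy).
The contrapositive of premise 8 (O(timestamp_form → ¬seal_policy)) is O(seal_policy → ¬timestamp_form), and O(seal_policy) is already established, so O(¬timestamp_form).
Premise 6 is O(¬timestamp_form → vacate_premises); since O(¬timestamp_form), deontic closure gives O(vacate_premises).
Premise 7 is O(¬adjourn_session → ¬vacate_premises); contrapositively O(vacate_premises → adjourn_session). Since O(vacate_premises) holds, K gives O(adjourn_session).
Premise 1 is O(rotate_keys → ¬adjourn_session); contrapositively O(adjourn_session → ¬rotate_keys). Since O(adjourn_session) holds, K gives O(¬rotate_keys).
Premises 2, 3, 9, 10 do not contribute to this derivation.
Thus O(¬rotate_keys), which is F(rotate_keys): rotate_keys is forbidden.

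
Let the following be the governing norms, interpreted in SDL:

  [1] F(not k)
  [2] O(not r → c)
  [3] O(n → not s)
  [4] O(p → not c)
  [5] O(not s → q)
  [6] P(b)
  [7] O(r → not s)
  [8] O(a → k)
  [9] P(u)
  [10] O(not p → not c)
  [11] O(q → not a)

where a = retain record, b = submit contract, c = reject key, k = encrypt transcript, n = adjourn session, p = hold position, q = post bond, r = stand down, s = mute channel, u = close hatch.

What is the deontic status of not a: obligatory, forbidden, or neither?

Obligatory

Premises 4 and 10 are O(p → not c) and O(not p → not c); every ideal world satisfies p or not p, so in either case not c holds — hence O(not c).
Premise 2, O(not r → c), contraposes to O(not c → r); with O(not c) we get O(r).
Applying K to premise 7 (O(r → not s)) and O(r) yields O(not s).
From O(not s) and premise 5, O(not s → q), we obtain O(q).
Applying K to premise 11 (O(q → not a)) and O(q) yields O(not a).
Premises 1, 3, 6, 8, 9 do not contribute to this derivation.
Hence not a is obligatory.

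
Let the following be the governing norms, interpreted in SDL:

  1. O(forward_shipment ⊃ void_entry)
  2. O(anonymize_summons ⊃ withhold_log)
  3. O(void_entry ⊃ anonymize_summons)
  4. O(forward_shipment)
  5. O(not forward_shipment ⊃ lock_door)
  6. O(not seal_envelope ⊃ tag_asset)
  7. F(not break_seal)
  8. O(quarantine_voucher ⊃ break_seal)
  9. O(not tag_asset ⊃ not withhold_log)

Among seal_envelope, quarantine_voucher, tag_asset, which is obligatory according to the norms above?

tag_asset

Premise 4 gives O(forward_shipment).
With premise 1, O(forward_shipment ⊃ void_entry), the K-axiom yields O(void_entry).
With premise 3, O(void_entry ⊃ anonymize_summons), the K-axiom yields O(anonymize_summons).
Premise 2 is O(anonymize_summons ⊃ withhold_log); since O(anonymize_summons), deontic closure gives O(withhold_log).
Premise 9, O(not tag_asset ⊃ not withhold_log), contraposes to O(withhold_log ⊃ tag_asset); with O(withhold_log) we get O(tag_asset).
So O(tag_asset) holds — tag_asset is obligatory. None of the other listed options is made obligatory by any chain of premises.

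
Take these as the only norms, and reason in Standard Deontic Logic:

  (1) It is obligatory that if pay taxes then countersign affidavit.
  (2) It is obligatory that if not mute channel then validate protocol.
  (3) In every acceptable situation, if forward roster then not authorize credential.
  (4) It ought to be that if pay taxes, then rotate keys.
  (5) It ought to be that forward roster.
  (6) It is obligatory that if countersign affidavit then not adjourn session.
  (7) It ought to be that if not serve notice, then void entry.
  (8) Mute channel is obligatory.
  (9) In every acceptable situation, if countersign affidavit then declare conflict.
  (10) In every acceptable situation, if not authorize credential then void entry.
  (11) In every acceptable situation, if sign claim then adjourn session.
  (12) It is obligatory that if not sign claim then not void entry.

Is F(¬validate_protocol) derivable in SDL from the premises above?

No

Premise 2 is O(¬mute_channel → validate_protocol), but O(¬mute_channel) is not derivable from the premises, so it does not yield O(validate_protocol).
No other premise forces O(validate_protocol). An ideal world satisfying every premise can still have ¬validate_protocol true, so F(¬validate_protocol) is not derivable.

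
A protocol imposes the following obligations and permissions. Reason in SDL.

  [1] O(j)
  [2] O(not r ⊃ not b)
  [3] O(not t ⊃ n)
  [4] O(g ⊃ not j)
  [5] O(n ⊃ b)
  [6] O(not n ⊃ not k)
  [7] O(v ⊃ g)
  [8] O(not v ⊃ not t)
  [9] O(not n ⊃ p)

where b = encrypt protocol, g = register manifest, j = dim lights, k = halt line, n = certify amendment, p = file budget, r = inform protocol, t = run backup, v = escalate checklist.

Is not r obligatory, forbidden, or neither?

Premise 1 gives O(j).
Premise 4 is O(g ⊃ not j); contrapositively O(j ⊃ not g). Since O(j) holds, K gives O(not g).
Premise 7, O(v ⊃ g), contraposes to O(not g ⊃ not v); with O(not g) we get O(not v).
With premise 8, O(not v ⊃ not t), the K-axiom yields O(not t).
Applying K to premise 3 (O(not t ⊃ n)) and O(not t) yields O(n).
With premise 5, O(n ⊃ b), the K-axiom yields O(b).
Premise 2 is O(not r ⊃ not b); contrapositively O(b ⊃ r). Since O(b) holds, K gives O(r).
Premises 6, 9 do not contribute to this derivation.
Thus O(r), which is F(not r): not r is forbidden.

Forbidden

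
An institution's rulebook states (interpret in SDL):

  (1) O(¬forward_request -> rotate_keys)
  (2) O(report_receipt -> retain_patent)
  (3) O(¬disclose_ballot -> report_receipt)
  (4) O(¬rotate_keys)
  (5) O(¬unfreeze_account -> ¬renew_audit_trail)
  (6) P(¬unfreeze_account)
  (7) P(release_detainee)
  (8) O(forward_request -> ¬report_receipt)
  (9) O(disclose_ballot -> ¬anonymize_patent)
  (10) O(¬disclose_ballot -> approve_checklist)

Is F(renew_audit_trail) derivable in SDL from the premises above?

Premise 5 is O(¬unfreeze_account -> ¬renew_audit_trail), but O(¬unfreeze_account) is not derivable from the premises (the permission P(¬unfreeze_account) asserts only ¬O(unfreeze_account), not O(¬unfreeze_account)), so it does not yield O(¬renew_audit_trail).
No other premise forces O(¬renew_audit_trail). An ideal world satisfying every premise can still have renew_audit_trail true, so F(renew_audit_trail) is not derivable.

No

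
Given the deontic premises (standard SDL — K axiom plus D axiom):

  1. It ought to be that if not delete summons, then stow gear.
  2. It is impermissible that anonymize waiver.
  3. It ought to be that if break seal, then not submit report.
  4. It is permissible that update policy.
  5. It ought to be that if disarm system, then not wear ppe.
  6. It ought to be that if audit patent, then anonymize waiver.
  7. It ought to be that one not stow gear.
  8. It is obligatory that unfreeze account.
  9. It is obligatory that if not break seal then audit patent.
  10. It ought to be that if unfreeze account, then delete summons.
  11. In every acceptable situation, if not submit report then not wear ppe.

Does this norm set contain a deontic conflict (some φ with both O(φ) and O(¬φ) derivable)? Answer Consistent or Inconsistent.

Consistent

Premise 1 is O(¬delete_summons → stow_gear), but O(¬delete_summons) is not derivable from the premises, so it does not yield O(stow_gear).
So O(stow_gear) is not derivable, and the apparent clash with O(¬stow_gear) does not arise.
A world satisfying every obligation exists (e.g. anonymize_waiver=false, audit_patent=false, break_seal=true, delete_summons=true, disarm_system=false, stow_gear=false, submit_report=false, unfreeze_account=true, update_policy=false, wear_ppe=false); no atom is both obligatory and forbidden, so the set is consistent.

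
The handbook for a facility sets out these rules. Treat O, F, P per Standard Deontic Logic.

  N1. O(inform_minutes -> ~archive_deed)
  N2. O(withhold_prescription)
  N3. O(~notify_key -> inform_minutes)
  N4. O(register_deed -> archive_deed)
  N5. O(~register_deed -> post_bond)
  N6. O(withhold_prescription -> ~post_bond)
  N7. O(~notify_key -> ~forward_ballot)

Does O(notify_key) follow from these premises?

Yes

From premise 2 we have O(withhold_prescription).
With premise 6, O(withhold_prescription -> ~post_bond), the K-axiom yields O(~post_bond).
Premise 5 is O(~register_deed -> post_bond); contrapositively O(~post_bond -> register_deed). Since O(~post_bond) holds, K gives O(register_deed).
From O(register_deed) and premise 4, O(register_deed -> archive_deed), we obtain O(archive_deed).
The contrapositive of premise 1 (O(inform_minutes -> ~archive_deed)) is O(archive_deed -> ~inform_minutes), and O(archive_deed) is already established, so O(~inform_minutes).
Premise 3 is O(~notify_key -> inform_minutes); contrapositively O(~inform_minutes -> notify_key). Since O(~inform_minutes) holds, K gives O(notify_key).
Premise 7 does not contribute to this derivation.
So O(notify_key) follows.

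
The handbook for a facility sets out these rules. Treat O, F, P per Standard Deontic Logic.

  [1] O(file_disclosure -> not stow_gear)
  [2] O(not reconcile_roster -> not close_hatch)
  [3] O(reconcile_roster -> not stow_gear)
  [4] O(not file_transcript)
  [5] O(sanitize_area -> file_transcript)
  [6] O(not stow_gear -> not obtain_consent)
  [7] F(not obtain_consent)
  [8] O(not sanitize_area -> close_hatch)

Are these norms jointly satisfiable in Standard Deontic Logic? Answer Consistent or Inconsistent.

Inconsistent

Premise 4 gives O(not file_transcript).
Premise 5, O(sanitize_area -> file_transcript), contraposes to O(not file_transcript -> not sanitize_area); with O(not file_transcript) we get O(not sanitize_area).
Applying K to premise 8 (O(not sanitize_area -> close_hatch)) and O(not sanitize_area) yields O(close_hatch).
Premise 2 is O(not reconcile_roster -> not close_hatch); contrapositively O(close_hatch -> reconcile_roster). Since O(close_hatch) holds, K gives O(reconcile_roster).
Applying K to premise 3 (O(reconcile_roster -> not stow_gear)) and O(reconcile_roster) yields O(not stow_gear).
With premise 6, O(not stow_gear -> not obtain_consent), the K-axiom yields O(not obtain_consent).
Yet premise 7 is F(not obtain_consent), i.e. O(obtain_consent).
We now have both O(not obtain_consent) and O(obtain_consent) — obtain_consent is simultaneously obligatory and forbidden, violating the D-axiom.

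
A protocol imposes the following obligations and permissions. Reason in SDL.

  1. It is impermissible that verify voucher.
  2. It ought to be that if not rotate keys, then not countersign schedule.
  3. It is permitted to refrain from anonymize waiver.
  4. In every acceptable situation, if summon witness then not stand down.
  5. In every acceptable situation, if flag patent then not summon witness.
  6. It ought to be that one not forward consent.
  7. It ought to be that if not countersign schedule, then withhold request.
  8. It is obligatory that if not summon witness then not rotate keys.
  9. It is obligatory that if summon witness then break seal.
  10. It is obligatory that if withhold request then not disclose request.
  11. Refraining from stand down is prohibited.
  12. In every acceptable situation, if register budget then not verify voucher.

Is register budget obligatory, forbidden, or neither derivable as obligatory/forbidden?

Neither

Premise 12 is O(register_budget → ¬verify_voucher); even if O(¬verify_voucher) held, inferring O(register_budget) would be affirming the consequent — invalid.
No premise or chain of K-axiom applications forces O(register_budget), and none forces O(¬register_budget). So register_budget is neither obligatory nor forbidden under these norms.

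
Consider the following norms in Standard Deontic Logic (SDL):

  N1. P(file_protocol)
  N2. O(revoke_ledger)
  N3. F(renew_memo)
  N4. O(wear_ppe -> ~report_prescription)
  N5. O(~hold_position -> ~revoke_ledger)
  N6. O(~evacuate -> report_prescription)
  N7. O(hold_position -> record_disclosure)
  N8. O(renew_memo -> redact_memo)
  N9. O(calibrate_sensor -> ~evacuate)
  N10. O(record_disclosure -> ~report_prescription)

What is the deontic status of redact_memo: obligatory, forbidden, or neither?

Premise 8 is O(renew_memo -> redact_memo), but O(renew_memo) is not derivable from the premises, so it does not yield O(redact_memo).
No premise or chain of K-axiom applications forces O(redact_memo), and none forces O(~redact_memo). So redact_memo is neither obligatory nor forbidden under these norms.

Neither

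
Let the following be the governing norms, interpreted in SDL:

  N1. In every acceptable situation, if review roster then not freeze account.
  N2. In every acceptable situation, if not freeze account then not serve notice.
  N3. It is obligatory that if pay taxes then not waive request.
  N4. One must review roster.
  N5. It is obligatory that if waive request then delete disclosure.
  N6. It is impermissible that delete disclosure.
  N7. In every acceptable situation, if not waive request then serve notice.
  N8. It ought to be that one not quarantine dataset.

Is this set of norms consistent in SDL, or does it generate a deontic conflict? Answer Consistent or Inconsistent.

Premise 6 is F(delete_disclosure), i.e. O(¬delete_disclosure).
Premise 5, O(waive_request → delete_disclosure), contraposes to O(¬delete_disclosure → ¬waive_request); with O(¬delete_disclosure) we get O(¬waive_request).
Applying K to premise 7 (O(¬waive_request → serve_notice)) and O(¬waive_request) yields O(serve_notice).
The contrapositive of premise 2 (O(¬freeze_account → ¬serve_notice)) is O(serve_notice → freeze_account), and O(serve_notice) is already established, so O(freeze_account).
The contrapositive of premise 1 (O(review_roster → ¬freeze_account)) is O(freeze_account → ¬review_roster), and O(freeze_account) is already established, so O(¬review_roster).
However, premise 4 gives O(review_roster).
We now have both O(¬review_roster) and O(review_roster) — review_roster is simultaneously obligatory and forbidden, violating the D-axiom.

Inconsistent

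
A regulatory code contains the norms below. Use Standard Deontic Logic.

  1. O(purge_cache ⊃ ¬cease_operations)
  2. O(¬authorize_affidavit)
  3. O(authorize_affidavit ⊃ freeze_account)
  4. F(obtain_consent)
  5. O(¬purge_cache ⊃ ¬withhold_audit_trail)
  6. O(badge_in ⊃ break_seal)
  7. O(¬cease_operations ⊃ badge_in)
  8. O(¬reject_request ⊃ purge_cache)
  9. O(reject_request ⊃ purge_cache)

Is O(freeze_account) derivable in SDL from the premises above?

No

Premise 3 is O(authorize_affidavit ⊃ freeze_account), but O(authorize_affidavit) is not derivable from the premises, so it does not yield O(freeze_account).
No other premise forces O(freeze_account). An ideal world satisfying every premise can still have freeze_account false, so O(freeze_account) is not derivable.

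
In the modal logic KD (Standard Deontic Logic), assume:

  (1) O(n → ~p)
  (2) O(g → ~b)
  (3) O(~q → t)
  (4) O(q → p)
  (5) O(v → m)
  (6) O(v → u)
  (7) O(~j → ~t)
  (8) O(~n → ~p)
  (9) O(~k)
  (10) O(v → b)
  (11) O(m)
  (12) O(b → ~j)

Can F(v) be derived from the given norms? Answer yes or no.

By case analysis on ~n: premise 8 gives O(~n → ~p) and premise 1 gives O(n → ~p), so O(~p) either way.
Premise 4, O(q → p), contraposes to O(~p → ~q); with O(~p) we get O(~q).
Premise 3 is O(~q → t); since O(~q), deontic closure gives O(t).
Premise 7, O(~j → ~t), contraposes to O(t → j); with O(t) we get O(j).
The contrapositive of premise 12 (O(b → ~j)) is O(j → ~b), and O(j) is already established, so O(~b).
Premise 10, O(v → b), contraposes to O(~b → ~v); with O(~b) we get O(~v).
Premises 2, 5, 6, 9, 11 do not contribute to this derivation.
So O(~v) holds, i.e. F(v). The claim follows.

Yes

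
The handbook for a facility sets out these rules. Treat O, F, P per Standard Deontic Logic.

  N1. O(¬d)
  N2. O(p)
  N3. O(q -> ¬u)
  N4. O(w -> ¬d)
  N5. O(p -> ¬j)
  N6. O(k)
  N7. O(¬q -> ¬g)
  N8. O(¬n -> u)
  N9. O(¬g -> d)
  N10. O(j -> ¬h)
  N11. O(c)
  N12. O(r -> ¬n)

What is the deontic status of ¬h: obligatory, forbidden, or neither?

Premise 10 is O(j -> ¬h), but O(j) is not derivable from the premises, so it does not yield O(¬h).
No premise or chain of K-axiom applications forces O(¬h), and none forces O(h). So ¬h is neither obligatory nor forbidden under these norms.

Neither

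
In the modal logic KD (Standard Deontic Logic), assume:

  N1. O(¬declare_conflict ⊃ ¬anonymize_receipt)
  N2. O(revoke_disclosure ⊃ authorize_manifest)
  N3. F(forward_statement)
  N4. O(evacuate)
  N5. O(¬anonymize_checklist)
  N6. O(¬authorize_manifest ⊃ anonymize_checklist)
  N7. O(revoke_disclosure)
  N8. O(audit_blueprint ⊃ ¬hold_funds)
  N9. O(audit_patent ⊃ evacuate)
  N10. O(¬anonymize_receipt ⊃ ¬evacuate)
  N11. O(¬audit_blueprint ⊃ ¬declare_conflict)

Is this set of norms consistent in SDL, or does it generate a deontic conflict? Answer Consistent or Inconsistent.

Consistent

Premise 6 is O(¬authorize_manifest ⊃ anonymize_checklist), but O(¬authorize_manifest) is not derivable from the premises, so it does not yield O(anonymize_checklist).
So O(anonymize_checklist) is not derivable, and the apparent clash with O(¬anonymize_checklist) does not arise.
A world satisfying every obligation exists (e.g. anonymize_checklist=false, anonymize_receipt=true, audit_blueprint=true, audit_patent=false, authorize_manifest=true, declare_conflict=true, evacuate=true, forward_statement=false, hold_funds=false, revoke_disclosure=true); no atom is both obligatory and forbidden, so the set is consistent.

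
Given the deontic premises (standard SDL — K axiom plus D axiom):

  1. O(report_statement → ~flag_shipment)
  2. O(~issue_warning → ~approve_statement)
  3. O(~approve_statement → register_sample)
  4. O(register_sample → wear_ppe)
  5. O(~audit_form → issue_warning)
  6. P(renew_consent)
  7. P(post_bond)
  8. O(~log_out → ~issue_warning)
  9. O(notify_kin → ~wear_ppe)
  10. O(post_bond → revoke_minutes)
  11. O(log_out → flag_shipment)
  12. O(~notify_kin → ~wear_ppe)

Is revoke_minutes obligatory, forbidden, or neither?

Premise 10 is O(post_bond → revoke_minutes), but O(post_bond) is not derivable from the premises (the permission P(post_bond) asserts only ~O(~post_bond), not O(post_bond)), so it does not yield O(revoke_minutes).
No premise or chain of K-axiom applications forces O(revoke_minutes), and none forces O(~revoke_minutes). So revoke_minutes is neither obligatory nor forbidden under these norms.

Neither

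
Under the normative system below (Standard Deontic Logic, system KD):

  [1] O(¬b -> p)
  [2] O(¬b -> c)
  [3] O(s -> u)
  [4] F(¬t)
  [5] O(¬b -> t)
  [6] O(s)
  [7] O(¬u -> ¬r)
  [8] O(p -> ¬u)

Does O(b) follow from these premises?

Premise 6 gives O(s).
From O(s) and premise 3, O(s -> u), we obtain O(u).
Premise 8, O(p -> ¬u), contraposes to O(u -> ¬p); with O(u) we get O(¬p).
Premise 1 is O(¬b -> p); contrapositively O(¬p -> b). Since O(¬p) holds, K gives O(b).
Premises 2, 4, 5, 7 do not contribute to this derivation.
So O(b) follows.

Yes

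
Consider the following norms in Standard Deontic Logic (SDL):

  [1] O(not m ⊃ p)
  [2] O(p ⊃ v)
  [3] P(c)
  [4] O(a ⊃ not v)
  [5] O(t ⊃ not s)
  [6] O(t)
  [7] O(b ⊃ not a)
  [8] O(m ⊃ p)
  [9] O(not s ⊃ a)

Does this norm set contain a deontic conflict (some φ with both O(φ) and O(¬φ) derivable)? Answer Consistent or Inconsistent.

Inconsistent

By case analysis on not m: premise 1 gives O(not m ⊃ p) and premise 8 gives O(m ⊃ p), so O(p) either way.
With premise 2, O(p ⊃ v), the K-axiom yields O(v).
Premise 4, O(a ⊃ not v), contraposes to O(v ⊃ not a); with O(v) we get O(not a).
Premise 9, O(not s ⊃ a), contraposes to O(not a ⊃ s); with O(not a) we get O(s).
The contrapositive of premise 5 (O(t ⊃ not s)) is O(s ⊃ not t), and O(s) is already established, so O(not t).
Yet premise 6 states O(t).
We now have both O(not t) and O(t) — t is simultaneously obligatory and forbidden, violating the D-axiom.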